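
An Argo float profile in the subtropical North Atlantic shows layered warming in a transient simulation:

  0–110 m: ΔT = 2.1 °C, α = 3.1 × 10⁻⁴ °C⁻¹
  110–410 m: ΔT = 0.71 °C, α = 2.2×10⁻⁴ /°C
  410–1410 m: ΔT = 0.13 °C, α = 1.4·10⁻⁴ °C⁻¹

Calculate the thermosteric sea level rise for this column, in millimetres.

3.1×10⁻⁴ × 110 × 2.1 = 0.07161 m
Layer 2: 2.2×10⁻⁴ × 0.71 × 300 = 0.04686 m
410–1410 m: 1.4×10⁻⁴ × 1000 × 0.13 = 0.01820 m
Δh = 0.07161 + 0.04686 + 0.01820 = 0.13667 m

Δh ≈ 137 mm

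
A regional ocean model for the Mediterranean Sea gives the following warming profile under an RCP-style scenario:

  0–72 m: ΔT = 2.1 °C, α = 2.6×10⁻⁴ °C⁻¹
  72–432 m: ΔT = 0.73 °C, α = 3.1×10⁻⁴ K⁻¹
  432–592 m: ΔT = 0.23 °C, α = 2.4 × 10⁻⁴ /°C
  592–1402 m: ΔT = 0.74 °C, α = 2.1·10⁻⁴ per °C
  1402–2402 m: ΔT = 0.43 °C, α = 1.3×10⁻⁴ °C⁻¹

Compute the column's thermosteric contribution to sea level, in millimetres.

Layer 1: 72 × 2.6×10⁻⁴ × 2.1 = 0.039312 m
Layer 2: 0.73 × 360 × 3.1×10⁻⁴ = 0.081468 m
2.4×10⁻⁴ × 0.23 × 160 = 0.008832 m
2.1×10⁻⁴ × 0.74 × 810 = 0.125874 m
1402–2402 m: 0.43 × 1.3×10⁻⁴ × 1000 = 0.05590 m
Δh = 0.039312 + 0.081468 + 0.008832 + 0.125874 + 0.05590 = 0.311386 m

Δh ≈ 311 mm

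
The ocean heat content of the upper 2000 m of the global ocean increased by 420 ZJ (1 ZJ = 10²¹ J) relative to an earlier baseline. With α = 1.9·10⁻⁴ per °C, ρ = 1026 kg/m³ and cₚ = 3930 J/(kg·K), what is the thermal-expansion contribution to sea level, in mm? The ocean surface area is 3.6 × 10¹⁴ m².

Per unit area: Q = 420×10²¹ / (3.6×10¹⁴) ≈ 1.167×10⁹ J/m²
Δh = αQ/(ρcₚ) = 1.9×10⁻⁴ × 1.167×10⁹ / (1026 × 3930) ≈ 0.05499 m

55.0 mm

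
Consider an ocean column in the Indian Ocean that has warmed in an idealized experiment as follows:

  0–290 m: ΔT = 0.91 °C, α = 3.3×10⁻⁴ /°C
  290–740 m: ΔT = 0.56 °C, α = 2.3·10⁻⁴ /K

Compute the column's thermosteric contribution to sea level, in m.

0.91 × 3.3×10⁻⁴ × 290 = 0.087087 m
Layer 2: 450 × 0.56 × 2.3×10⁻⁴ = 0.05796 m
Δh = 0.087087 + 0.05796 = 0.145047 m ≈ 0.15 m

0.15 m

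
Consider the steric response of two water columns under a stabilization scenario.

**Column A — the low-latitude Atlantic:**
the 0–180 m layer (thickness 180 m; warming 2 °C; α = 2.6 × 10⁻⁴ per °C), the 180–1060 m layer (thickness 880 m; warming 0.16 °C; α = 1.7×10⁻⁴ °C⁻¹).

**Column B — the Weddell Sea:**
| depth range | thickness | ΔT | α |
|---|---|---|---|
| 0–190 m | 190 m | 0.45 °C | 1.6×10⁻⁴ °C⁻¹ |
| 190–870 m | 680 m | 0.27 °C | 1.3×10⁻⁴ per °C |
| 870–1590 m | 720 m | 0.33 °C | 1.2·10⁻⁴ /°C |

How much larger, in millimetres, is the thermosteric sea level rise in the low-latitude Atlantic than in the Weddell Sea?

51 mm

A 2 × 2.6×10⁻⁴ × 180 = 0.09360 m
A 1.7×10⁻⁴ × 0.16 × 880 = 0.023936 m
A total: 0.117536 m
B 0–190 m: 190 × 1.6×10⁻⁴ × 0.45 = 0.01368 m
B Layer 2: 0.27 × 680 × 1.3×10⁻⁴ = 0.023868 m
B 0.33 × 720 × 1.2×10⁻⁴ = 0.028512 m
B total: 0.06606 m
Difference: 0.117536 − 0.06606 = 0.051476 m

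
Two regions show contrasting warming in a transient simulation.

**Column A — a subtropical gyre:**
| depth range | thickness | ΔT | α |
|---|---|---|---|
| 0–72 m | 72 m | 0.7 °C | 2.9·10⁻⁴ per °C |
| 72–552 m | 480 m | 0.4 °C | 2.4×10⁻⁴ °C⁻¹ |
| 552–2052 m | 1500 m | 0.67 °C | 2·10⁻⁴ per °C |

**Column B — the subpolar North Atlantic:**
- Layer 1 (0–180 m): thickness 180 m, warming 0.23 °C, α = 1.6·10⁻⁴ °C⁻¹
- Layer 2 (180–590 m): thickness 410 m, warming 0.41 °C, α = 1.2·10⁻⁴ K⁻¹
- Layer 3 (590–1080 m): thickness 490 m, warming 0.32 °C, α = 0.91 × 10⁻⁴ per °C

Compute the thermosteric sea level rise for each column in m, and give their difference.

A Layer 1: 2.9×10⁻⁴ × 72 × 0.7 = 0.014616 m
A 72–552 m: 2.4×10⁻⁴ × 0.4 × 480 = 0.04608 m
A 552–2052 m: 0.67 × 2×10⁻⁴ × 1500 = 0.20100 m
A total: 0.261696 m
B Layer 1: 180 × 1.6×10⁻⁴ × 0.23 = 0.006624 m
B 1.2×10⁻⁴ × 0.41 × 410 = 0.020172 m
B 590–1080 m: 0.32 × 490 × 0.91×10⁻⁴ = 0.0142688 m
B total: 0.0410648 m
Difference: 0.261696 − 0.0410648 = 0.2206312 m

Δh_A ≈ 0.26 m, Δh_B ≈ 0.041 m; difference ≈ 0.22 m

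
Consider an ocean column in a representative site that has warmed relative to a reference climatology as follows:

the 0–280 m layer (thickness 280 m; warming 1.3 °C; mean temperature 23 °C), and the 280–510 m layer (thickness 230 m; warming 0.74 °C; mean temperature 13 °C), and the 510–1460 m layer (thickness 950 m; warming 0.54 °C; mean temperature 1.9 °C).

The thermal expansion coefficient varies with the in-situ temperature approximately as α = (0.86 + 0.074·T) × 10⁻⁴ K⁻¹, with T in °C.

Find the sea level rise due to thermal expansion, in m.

Layer 1: α = (0.86 + 0.074×23)×10⁻⁴ = 2.562×10⁻⁴ K⁻¹
Layer 2: α = (0.86 + 0.074×13)×10⁻⁴ = 1.822×10⁻⁴ K⁻¹
Layer 3: α = (0.86 + 0.074×1.9)×10⁻⁴ = 1.0006×10⁻⁴ K⁻¹
Layer 1: 2.562×10⁻⁴ × 280 × 1.3 = 0.0932568 m
280–510 m: 230 × 1.822×10⁻⁴ × 0.74 = 0.03101044 m
1.0006×10⁻⁴ × 950 × 0.54 = 0.05133078 m
Δh = 0.0932568 + 0.03101044 + 0.05133078 = 0.17559802 m

0.176 m of thermosteric rise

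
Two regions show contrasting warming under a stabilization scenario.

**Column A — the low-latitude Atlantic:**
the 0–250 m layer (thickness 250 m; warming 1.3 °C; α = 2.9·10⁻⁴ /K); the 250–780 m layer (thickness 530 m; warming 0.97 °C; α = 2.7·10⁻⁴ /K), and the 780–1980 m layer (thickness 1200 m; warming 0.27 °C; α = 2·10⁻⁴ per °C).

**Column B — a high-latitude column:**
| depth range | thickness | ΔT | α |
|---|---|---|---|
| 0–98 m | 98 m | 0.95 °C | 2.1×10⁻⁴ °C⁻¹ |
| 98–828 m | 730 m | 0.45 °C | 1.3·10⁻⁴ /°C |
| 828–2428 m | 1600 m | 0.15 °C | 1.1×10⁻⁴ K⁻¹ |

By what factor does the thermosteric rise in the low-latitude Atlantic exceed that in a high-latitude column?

≈ 3.36×

A 250 × 2.9×10⁻⁴ × 1.3 = 0.09425 m
A 0.97 × 530 × 2.7×10⁻⁴ = 0.138807 m
A Layer 3: 2×10⁻⁴ × 1200 × 0.27 = 0.06480 m
A total: 0.297857 m
B 0.95 × 98 × 2.1×10⁻⁴ = 0.019551 m
B Layer 2: 1.3×10⁻⁴ × 0.45 × 730 = 0.042705 m
B 828–2428 m: 0.15 × 1600 × 1.1×10⁻⁴ = 0.02640 m
B total: 0.088656 m
Ratio: 0.297857 / 0.088656 ≈ 3.360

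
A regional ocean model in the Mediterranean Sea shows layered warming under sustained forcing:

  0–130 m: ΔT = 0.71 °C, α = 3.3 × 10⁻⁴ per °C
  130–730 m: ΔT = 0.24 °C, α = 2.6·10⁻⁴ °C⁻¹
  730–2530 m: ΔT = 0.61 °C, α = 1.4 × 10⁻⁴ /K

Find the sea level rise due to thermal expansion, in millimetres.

0–130 m: 0.71 × 3.3×10⁻⁴ × 130 = 0.030459 m
Layer 2: 0.24 × 600 × 2.6×10⁻⁴ = 0.03744 m
1.4×10⁻⁴ × 1800 × 0.61 = 0.15372 m
Δh = 0.030459 + 0.03744 + 0.15372 = 0.221619 m

about 220 mm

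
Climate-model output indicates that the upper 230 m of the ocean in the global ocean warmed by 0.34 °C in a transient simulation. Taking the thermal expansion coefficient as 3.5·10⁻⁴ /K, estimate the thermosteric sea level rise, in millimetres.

Δh = αΔT·H = 3.5×10⁻⁴ × 0.34 × 230 = 0.02737 m

Δh = 27.4 mm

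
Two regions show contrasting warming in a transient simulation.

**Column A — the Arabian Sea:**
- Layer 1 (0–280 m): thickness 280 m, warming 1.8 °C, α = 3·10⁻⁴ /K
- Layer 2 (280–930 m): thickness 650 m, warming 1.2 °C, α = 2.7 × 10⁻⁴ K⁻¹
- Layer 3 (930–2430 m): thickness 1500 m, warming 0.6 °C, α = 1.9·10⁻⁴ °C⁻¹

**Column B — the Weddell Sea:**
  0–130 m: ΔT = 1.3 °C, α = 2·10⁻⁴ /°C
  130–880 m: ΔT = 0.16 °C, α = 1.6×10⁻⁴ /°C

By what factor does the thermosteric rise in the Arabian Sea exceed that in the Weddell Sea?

≈ 10×

A 3×10⁻⁴ × 1.8 × 280 = 0.15120 m
A 2.7×10⁻⁴ × 1.2 × 650 = 0.21060 m
A 930–2430 m: 1.9×10⁻⁴ × 1500 × 0.6 = 0.17100 m
A total: 0.53280 m
B 1.3 × 130 × 2×10⁻⁴ = 0.03380 m
B Layer 2: 0.16 × 1.6×10⁻⁴ × 750 = 0.01920 m
B total: 0.05300 m
Ratio: 0.53280 / 0.05300 ≈ 10.05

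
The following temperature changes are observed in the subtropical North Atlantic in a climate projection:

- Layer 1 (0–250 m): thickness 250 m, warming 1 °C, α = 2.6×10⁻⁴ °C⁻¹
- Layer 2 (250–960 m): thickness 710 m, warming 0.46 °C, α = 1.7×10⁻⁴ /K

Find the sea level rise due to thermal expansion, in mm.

121 mm of thermosteric rise

1 × 250 × 2.6×10⁻⁴ = 0.06500 m
710 × 1.7×10⁻⁴ × 0.46 = 0.055522 m
Δh = 0.06500 + 0.055522 = 0.120522 m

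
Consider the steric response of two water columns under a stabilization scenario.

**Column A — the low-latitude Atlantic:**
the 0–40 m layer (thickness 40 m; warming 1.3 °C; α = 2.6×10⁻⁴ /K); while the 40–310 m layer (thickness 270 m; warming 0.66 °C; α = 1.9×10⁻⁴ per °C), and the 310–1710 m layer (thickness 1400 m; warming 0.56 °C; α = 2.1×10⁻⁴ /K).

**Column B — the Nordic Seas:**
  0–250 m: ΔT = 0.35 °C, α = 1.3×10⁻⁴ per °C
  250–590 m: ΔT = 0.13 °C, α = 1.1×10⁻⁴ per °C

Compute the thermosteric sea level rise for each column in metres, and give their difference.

A: 0.212 m; B: 0.0162 m; difference 0.196 m

A 0–40 m: 2.6×10⁻⁴ × 1.3 × 40 = 0.01352 m
A 1.9×10⁻⁴ × 0.66 × 270 = 0.033858 m
A 310–1710 m: 0.56 × 1400 × 2.1×10⁻⁴ = 0.16464 m
A total: 0.212018 m
B 0–250 m: 1.3×10⁻⁴ × 0.35 × 250 = 0.011375 m
B 1.1×10⁻⁴ × 340 × 0.13 = 0.004862 m
B total: 0.016237 m
Difference: 0.212018 − 0.016237 = 0.195781 m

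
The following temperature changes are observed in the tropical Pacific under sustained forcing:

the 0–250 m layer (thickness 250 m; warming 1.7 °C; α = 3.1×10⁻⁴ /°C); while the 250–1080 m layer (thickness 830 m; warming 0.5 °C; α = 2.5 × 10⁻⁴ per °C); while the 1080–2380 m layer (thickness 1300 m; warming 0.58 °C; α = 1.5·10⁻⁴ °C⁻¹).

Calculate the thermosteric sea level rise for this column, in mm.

0–250 m: 1.7 × 250 × 3.1×10⁻⁴ = 0.13175 m
2.5×10⁻⁴ × 830 × 0.5 = 0.10375 m
Layer 3: 0.58 × 1300 × 1.5×10⁻⁴ = 0.11310 m
Δh = 0.13175 + 0.10375 + 0.11310 = 0.34860 m ≈ 349 mm

Δh ≈ 349 mm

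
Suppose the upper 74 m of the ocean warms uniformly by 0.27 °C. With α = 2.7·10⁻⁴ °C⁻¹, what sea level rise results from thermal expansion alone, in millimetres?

Δh = αΔT·H = 2.7×10⁻⁴ × 0.27 × 74 = 0.0053946 m

Δh ≈ 5.39 mm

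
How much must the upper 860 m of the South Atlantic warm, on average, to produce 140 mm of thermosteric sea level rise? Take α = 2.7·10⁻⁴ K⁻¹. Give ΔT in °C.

ΔT = Δh/(αH) = 0.14 / (2.7×10⁻⁴ × 860) ≈ 0.6029 °C

about 0.603 °C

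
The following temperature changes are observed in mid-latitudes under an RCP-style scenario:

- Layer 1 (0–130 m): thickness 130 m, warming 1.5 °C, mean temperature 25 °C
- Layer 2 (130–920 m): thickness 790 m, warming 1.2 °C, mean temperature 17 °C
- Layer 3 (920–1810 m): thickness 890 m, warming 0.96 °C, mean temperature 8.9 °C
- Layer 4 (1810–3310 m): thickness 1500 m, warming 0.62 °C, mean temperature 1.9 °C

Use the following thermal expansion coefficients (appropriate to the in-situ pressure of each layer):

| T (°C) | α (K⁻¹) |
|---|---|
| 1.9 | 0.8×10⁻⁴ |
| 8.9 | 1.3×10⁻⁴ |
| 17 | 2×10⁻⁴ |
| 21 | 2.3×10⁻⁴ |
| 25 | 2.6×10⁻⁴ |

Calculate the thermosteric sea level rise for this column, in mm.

Δh = 426 mm

Layer 1 at 25 °C → α = 2.6×10⁻⁴ K⁻¹
Layer 2 at 17 °C → α = 2×10⁻⁴ K⁻¹
Layer 3 at 8.9 °C → α = 1.3×10⁻⁴ K⁻¹
Layer 4 at 1.9 °C → α = 0.8×10⁻⁴ K⁻¹
0–130 m: 130 × 1.5 × 2.6×10⁻⁴ = 0.05070 m
790 × 2×10⁻⁴ × 1.2 = 0.18960 m
Layer 3: 890 × 0.96 × 1.3×10⁻⁴ = 0.111072 m
0.62 × 0.8×10⁻⁴ × 1500 = 0.07440 m
Δh = 0.05070 + 0.18960 + 0.111072 + 0.07440 = 0.425772 m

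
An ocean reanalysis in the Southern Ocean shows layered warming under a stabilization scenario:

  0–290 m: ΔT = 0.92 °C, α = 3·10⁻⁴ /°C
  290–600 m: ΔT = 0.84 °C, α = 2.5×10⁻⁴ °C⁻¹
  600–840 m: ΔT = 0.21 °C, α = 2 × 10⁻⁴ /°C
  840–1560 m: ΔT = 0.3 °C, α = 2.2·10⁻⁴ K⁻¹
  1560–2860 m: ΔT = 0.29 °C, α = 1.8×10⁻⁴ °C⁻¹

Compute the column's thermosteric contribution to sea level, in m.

Δh = 0.27 m

0–290 m: 290 × 0.92 × 3×10⁻⁴ = 0.08004 m
290–600 m: 310 × 2.5×10⁻⁴ × 0.84 = 0.06510 m
600–840 m: 240 × 2×10⁻⁴ × 0.21 = 0.01008 m
2.2×10⁻⁴ × 0.3 × 720 = 0.04752 m
1560–2860 m: 1.8×10⁻⁴ × 0.29 × 1300 = 0.06786 m
Δh = 0.08004 + 0.06510 + 0.01008 + 0.04752 + 0.06786 = 0.27060 m ≈ 0.27 m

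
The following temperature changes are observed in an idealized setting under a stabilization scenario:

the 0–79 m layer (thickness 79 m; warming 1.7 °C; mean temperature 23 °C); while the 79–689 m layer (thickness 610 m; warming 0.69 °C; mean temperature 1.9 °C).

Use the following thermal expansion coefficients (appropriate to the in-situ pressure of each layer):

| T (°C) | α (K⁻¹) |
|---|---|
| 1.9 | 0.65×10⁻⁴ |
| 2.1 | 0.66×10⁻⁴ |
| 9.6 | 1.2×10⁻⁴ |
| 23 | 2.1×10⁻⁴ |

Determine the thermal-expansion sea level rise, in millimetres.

55.6 mm

Layer 1 at 23 °C → α = 2.1×10⁻⁴ K⁻¹
Layer 2 at 1.9 °C → α = 0.65×10⁻⁴ K⁻¹
2.1×10⁻⁴ × 79 × 1.7 = 0.028203 m
79–689 m: 610 × 0.69 × 0.65×10⁻⁴ = 0.0273585 m
Δh = 0.028203 + 0.0273585 = 0.0555615 m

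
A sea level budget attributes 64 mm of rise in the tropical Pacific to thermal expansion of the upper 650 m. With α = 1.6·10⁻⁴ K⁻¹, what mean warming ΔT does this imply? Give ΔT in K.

ΔT = Δh/(αH) = 0.064 / (1.6×10⁻⁴ × 650) ≈ 0.6154 K

about 0.615 K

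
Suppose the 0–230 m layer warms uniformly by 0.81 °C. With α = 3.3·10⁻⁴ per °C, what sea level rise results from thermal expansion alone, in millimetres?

61.5 mm of thermosteric rise

Δh = αΔT·H = 3.3×10⁻⁴ × 0.81 × 230 = 0.061479 m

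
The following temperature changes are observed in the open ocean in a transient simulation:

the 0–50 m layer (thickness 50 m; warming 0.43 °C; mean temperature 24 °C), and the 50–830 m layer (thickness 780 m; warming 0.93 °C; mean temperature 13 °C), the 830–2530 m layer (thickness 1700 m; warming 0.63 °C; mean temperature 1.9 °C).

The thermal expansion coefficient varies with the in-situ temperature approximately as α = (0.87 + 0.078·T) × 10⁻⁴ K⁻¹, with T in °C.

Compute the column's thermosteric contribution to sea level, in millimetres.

252 mm of thermosteric rise

Layer 1: α = (0.87 + 0.078×24)×10⁻⁴ = 2.742×10⁻⁴ K⁻¹
Layer 2: α = (0.87 + 0.078×13)×10⁻⁴ = 1.884×10⁻⁴ K⁻¹
Layer 3: α = (0.87 + 0.078×1.9)×10⁻⁴ = 1.0182×10⁻⁴ K⁻¹
Layer 1: 0.43 × 2.742×10⁻⁴ × 50 = 0.0058953 m
50–830 m: 780 × 1.884×10⁻⁴ × 0.93 = 0.13666536 m
0.63 × 1700 × 1.0182×10⁻⁴ = 0.10904922 m
Δh = 0.0058953 + 0.13666536 + 0.10904922 = 0.25160988 m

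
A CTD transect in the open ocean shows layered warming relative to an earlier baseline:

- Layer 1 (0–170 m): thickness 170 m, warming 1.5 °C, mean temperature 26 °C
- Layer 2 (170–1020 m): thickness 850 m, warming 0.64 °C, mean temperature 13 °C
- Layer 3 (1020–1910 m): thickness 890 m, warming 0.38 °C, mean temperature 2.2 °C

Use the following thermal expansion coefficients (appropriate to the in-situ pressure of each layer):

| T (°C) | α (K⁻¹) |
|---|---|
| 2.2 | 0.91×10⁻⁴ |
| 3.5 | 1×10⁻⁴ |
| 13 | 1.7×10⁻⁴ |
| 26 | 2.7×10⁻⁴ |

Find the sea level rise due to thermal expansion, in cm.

Layer 1 at 26 °C → α = 2.7×10⁻⁴ K⁻¹
Layer 2 at 13 °C → α = 1.7×10⁻⁴ K⁻¹
Layer 3 at 2.2 °C → α = 0.91×10⁻⁴ K⁻¹
1.5 × 170 × 2.7×10⁻⁴ = 0.06885 m
850 × 1.7×10⁻⁴ × 0.64 = 0.09248 m
1020–1910 m: 0.91×10⁻⁴ × 890 × 0.38 = 0.0307762 m
Δh = 0.06885 + 0.09248 + 0.0307762 = 0.1921062 m

19 cm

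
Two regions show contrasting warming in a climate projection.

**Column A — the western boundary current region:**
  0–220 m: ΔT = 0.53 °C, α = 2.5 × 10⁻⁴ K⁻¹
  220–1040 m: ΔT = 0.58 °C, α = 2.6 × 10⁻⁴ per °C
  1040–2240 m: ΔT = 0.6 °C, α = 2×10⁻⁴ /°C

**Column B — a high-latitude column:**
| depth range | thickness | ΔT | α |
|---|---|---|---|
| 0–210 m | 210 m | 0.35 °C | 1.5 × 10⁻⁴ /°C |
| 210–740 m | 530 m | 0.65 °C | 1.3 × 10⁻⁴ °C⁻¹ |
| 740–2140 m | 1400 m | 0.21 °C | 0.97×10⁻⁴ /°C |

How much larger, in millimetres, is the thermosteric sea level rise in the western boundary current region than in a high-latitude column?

A 0–220 m: 220 × 2.5×10⁻⁴ × 0.53 = 0.02915 m
A 820 × 0.58 × 2.6×10⁻⁴ = 0.123656 m
A 1040–2240 m: 2×10⁻⁴ × 0.6 × 1200 = 0.14400 m
A total: 0.296806 m
B 0–210 m: 1.5×10⁻⁴ × 0.35 × 210 = 0.011025 m
B Layer 2: 0.65 × 1.3×10⁻⁴ × 530 = 0.044785 m
B 0.97×10⁻⁴ × 1400 × 0.21 = 0.028518 m
B total: 0.084328 m
Difference: 0.296806 − 0.084328 = 0.212478 m

210 mm larger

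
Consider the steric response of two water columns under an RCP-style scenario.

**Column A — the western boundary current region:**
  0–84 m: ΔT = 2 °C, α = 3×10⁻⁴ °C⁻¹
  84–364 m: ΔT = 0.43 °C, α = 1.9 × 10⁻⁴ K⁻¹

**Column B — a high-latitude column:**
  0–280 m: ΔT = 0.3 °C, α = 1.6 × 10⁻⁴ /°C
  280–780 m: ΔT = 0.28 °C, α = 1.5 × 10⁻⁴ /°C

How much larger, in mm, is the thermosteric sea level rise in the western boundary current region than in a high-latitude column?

A 0–84 m: 3×10⁻⁴ × 2 × 84 = 0.05040 m
A 84–364 m: 0.43 × 280 × 1.9×10⁻⁴ = 0.022876 m
A total: 0.073276 m
B Layer 1: 0.3 × 280 × 1.6×10⁻⁴ = 0.01344 m
B Layer 2: 500 × 0.28 × 1.5×10⁻⁴ = 0.02100 m
B total: 0.03444 m
Difference: 0.073276 − 0.03444 = 0.038836 m

Δh_A − Δh_B ≈ 39 mm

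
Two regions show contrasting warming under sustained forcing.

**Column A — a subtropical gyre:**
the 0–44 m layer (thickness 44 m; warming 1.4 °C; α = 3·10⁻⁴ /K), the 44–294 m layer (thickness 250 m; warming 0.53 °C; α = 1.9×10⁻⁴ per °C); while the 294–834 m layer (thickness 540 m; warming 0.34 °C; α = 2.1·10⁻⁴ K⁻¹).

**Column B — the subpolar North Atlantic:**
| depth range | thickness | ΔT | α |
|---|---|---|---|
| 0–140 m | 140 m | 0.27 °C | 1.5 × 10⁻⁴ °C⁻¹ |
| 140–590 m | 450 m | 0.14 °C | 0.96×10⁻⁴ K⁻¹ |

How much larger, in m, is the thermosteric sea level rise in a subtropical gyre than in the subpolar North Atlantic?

0.0705 m larger

A 1.4 × 3×10⁻⁴ × 44 = 0.01848 m
A 44–294 m: 0.53 × 1.9×10⁻⁴ × 250 = 0.025175 m
A Layer 3: 2.1×10⁻⁴ × 0.34 × 540 = 0.038556 m
A total: 0.082211 m
B 0.27 × 140 × 1.5×10⁻⁴ = 0.00567 m
B 450 × 0.96×10⁻⁴ × 0.14 = 0.006048 m
B total: 0.011718 m
Difference: 0.082211 − 0.011718 = 0.070493 m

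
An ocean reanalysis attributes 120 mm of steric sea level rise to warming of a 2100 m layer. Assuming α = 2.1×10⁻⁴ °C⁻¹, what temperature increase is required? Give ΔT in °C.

ΔT ≈ 0.272 °C

ΔT = Δh/(αH) = 0.12 / (2.1×10⁻⁴ × 2100) ≈ 0.2721 °C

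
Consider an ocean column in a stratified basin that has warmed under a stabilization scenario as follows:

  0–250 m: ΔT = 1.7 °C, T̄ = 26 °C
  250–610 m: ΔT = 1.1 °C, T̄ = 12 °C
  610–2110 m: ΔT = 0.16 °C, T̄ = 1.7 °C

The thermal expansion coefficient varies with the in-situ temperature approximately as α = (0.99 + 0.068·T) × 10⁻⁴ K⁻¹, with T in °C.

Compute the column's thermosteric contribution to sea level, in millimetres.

215 mm of thermosteric rise

Layer 1: α = (0.99 + 0.068×26)×10⁻⁴ = 2.758×10⁻⁴ K⁻¹
Layer 2: α = (0.99 + 0.068×12)×10⁻⁴ = 1.806×10⁻⁴ K⁻¹
Layer 3: α = (0.99 + 0.068×1.7)×10⁻⁴ = 1.1056×10⁻⁴ K⁻¹
0–250 m: 250 × 1.7 × 2.758×10⁻⁴ = 0.117215 m
250–610 m: 1.1 × 1.806×10⁻⁴ × 360 = 0.0715176 m
610–2110 m: 1.1056×10⁻⁴ × 1500 × 0.16 = 0.0265344 m
Δh = 0.117215 + 0.0715176 + 0.0265344 = 0.215267 m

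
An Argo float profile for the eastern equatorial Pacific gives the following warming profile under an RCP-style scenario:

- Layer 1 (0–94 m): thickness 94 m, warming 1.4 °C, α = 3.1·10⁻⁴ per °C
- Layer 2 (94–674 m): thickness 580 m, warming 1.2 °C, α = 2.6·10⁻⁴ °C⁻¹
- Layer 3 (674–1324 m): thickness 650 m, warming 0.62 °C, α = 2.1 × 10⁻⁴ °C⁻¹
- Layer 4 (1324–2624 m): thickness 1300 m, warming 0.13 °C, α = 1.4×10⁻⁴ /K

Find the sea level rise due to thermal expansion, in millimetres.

330 mm

94 × 1.4 × 3.1×10⁻⁴ = 0.040796 m
1.2 × 2.6×10⁻⁴ × 580 = 0.18096 m
0.62 × 650 × 2.1×10⁻⁴ = 0.08463 m
1324–2624 m: 1300 × 0.13 × 1.4×10⁻⁴ = 0.02366 m
Δh = 0.040796 + 0.18096 + 0.08463 + 0.02366 = 0.330046 m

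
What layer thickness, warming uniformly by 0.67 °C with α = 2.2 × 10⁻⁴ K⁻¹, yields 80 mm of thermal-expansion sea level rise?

H ≈ 540 m

H = Δh/(αΔT) = 0.08 / (2.2×10⁻⁴ × 0.67) ≈ 542.7 m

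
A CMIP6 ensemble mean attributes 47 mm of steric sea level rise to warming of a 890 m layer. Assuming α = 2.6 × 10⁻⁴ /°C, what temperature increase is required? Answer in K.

ΔT = Δh/(αH) = 0.047 / (2.6×10⁻⁴ × 890) ≈ 0.2031 K

0.203 K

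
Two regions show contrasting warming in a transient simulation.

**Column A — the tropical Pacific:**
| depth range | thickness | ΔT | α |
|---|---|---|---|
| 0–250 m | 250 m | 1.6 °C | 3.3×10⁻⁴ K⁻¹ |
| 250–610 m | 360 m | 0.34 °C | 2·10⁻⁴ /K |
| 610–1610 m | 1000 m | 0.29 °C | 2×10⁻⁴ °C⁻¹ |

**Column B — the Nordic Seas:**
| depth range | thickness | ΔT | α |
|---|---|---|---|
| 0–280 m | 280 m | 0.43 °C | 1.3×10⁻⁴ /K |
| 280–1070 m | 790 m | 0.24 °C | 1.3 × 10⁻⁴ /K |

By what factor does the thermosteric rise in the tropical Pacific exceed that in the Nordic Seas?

A 1.6 × 3.3×10⁻⁴ × 250 = 0.13200 m
A 0.34 × 2×10⁻⁴ × 360 = 0.02448 m
A Layer 3: 1000 × 2×10⁻⁴ × 0.29 = 0.05800 m
A total: 0.21448 m
B 0–280 m: 0.43 × 1.3×10⁻⁴ × 280 = 0.015652 m
B 280–1070 m: 1.3×10⁻⁴ × 0.24 × 790 = 0.024648 m
B total: 0.04030 m
Ratio: 0.21448 / 0.04030 ≈ 5.322

a factor of 5.32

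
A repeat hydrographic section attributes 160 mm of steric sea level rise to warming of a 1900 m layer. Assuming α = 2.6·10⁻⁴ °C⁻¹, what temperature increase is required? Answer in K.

ΔT = Δh/(αH) = 0.16 / (2.6×10⁻⁴ × 1900) ≈ 0.3239 K

0.324 K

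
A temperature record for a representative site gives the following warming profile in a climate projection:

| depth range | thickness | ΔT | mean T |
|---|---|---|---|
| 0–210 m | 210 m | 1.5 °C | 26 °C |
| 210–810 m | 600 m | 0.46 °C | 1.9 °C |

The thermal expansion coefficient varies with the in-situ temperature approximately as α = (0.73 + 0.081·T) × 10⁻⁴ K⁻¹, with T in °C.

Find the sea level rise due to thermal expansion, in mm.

Δh ≈ 114 mm

Layer 1: α = (0.73 + 0.081×26)×10⁻⁴ = 2.836×10⁻⁴ K⁻¹
Layer 2: α = (0.73 + 0.081×1.9)×10⁻⁴ = 0.8839×10⁻⁴ K⁻¹
0–210 m: 1.5 × 210 × 2.836×10⁻⁴ = 0.089334 m
210–810 m: 0.8839×10⁻⁴ × 0.46 × 600 = 0.02439564 m
Δh = 0.089334 + 0.02439564 = 0.11372964 m ≈ 114 mm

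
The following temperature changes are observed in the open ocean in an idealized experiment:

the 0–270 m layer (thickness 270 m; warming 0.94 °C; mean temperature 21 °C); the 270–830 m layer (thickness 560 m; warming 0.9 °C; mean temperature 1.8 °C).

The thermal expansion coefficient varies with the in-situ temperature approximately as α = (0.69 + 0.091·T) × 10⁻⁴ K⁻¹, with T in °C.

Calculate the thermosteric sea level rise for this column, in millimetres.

Layer 1: α = (0.69 + 0.091×21)×10⁻⁴ = 2.601×10⁻⁴ K⁻¹
Layer 2: α = (0.69 + 0.091×1.8)×10⁻⁴ = 0.8538×10⁻⁴ K⁻¹
0.94 × 2.601×10⁻⁴ × 270 = 0.06601338 m
Layer 2: 0.8538×10⁻⁴ × 0.9 × 560 = 0.04303152 m
Δh = 0.06601338 + 0.04303152 = 0.1090449 m ≈ 109 mm

Δh ≈ 109 mm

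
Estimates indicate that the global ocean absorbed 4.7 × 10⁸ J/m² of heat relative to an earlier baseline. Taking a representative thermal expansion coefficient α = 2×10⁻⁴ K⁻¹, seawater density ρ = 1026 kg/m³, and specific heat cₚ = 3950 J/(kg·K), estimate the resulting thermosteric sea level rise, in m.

Δh = αQ/(ρcₚ) = 2×10⁻⁴ × 4.7×10⁸ / (1026 × 3950) ≈ 0.023194 m

Δh = 0.0232 m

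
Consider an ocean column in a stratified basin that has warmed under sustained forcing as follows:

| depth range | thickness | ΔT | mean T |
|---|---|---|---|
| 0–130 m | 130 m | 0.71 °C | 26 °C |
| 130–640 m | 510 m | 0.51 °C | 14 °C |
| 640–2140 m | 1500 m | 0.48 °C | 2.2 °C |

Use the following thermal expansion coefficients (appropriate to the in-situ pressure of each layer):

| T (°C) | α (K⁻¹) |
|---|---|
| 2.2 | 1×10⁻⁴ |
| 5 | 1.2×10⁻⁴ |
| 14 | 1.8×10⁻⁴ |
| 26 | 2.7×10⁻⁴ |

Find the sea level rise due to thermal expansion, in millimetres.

Layer 1 at 26 °C → α = 2.7×10⁻⁴ K⁻¹
Layer 2 at 14 °C → α = 1.8×10⁻⁴ K⁻¹
Layer 3 at 2.2 °C → α = 1×10⁻⁴ K⁻¹
Layer 1: 2.7×10⁻⁴ × 130 × 0.71 = 0.024921 m
130–640 m: 510 × 1.8×10⁻⁴ × 0.51 = 0.046818 m
Layer 3: 1500 × 0.48 × 1×10⁻⁴ = 0.07200 m
Δh = 0.024921 + 0.046818 + 0.07200 = 0.143739 m

144 mm of thermosteric rise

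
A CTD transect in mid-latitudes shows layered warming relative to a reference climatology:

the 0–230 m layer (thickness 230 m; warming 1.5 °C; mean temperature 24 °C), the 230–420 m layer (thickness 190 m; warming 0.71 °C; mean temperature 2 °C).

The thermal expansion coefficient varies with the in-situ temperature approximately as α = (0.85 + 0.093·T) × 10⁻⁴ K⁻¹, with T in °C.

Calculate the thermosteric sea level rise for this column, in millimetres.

Layer 1: α = (0.85 + 0.093×24)×10⁻⁴ = 3.082×10⁻⁴ K⁻¹
Layer 2: α = (0.85 + 0.093×2)×10⁻⁴ = 1.036×10⁻⁴ K⁻¹
230 × 1.5 × 3.082×10⁻⁴ = 0.106329 m
230–420 m: 1.036×10⁻⁴ × 0.71 × 190 = 0.01397564 m
Δh = 0.106329 + 0.01397564 = 0.12030464 m

120 mm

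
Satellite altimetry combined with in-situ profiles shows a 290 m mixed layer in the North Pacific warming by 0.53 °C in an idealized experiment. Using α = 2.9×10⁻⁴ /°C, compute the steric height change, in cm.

4.5 cm of thermosteric rise

Δh = αΔT·H = 2.9×10⁻⁴ × 0.53 × 290 = 0.044573 m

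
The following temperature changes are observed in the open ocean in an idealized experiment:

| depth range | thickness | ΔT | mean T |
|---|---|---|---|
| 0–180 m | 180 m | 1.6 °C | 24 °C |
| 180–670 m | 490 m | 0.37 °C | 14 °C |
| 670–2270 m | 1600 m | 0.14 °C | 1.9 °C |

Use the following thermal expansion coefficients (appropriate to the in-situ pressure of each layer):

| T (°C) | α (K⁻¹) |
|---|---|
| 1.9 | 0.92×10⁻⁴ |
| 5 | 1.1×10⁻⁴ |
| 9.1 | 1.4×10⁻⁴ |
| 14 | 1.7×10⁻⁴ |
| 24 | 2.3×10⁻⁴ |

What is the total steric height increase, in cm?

Layer 1 at 24 °C → α = 2.3×10⁻⁴ K⁻¹
Layer 2 at 14 °C → α = 1.7×10⁻⁴ K⁻¹
Layer 3 at 1.9 °C → α = 0.92×10⁻⁴ K⁻¹
Layer 1: 180 × 1.6 × 2.3×10⁻⁴ = 0.06624 m
180–670 m: 0.37 × 1.7×10⁻⁴ × 490 = 0.030821 m
Layer 3: 1600 × 0.92×10⁻⁴ × 0.14 = 0.020608 m
Δh = 0.06624 + 0.030821 + 0.020608 = 0.117669 m

Δh = 11.8 cm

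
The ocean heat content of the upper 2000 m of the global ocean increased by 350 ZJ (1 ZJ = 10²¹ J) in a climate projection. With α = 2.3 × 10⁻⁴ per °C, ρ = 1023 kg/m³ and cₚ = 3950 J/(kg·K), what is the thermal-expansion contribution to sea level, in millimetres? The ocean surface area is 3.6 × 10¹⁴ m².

Δh = 55 mm

Per unit area: Q = 350×10²¹ / (3.6×10¹⁴) ≈ 9.722×10⁸ J/m²
Δh = αQ/(ρcₚ) = 2.3×10⁻⁴ × 9.722×10⁸ / (1023 × 3950) ≈ 0.055336 m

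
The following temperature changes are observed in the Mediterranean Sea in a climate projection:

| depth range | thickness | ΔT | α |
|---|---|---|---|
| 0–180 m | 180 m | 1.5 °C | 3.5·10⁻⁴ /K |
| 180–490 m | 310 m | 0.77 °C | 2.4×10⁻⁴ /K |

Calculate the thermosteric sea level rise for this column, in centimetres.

0–180 m: 180 × 3.5×10⁻⁴ × 1.5 = 0.09450 m
2.4×10⁻⁴ × 310 × 0.77 = 0.057288 m
Δh = 0.09450 + 0.057288 = 0.151788 m

15 cm of thermosteric rise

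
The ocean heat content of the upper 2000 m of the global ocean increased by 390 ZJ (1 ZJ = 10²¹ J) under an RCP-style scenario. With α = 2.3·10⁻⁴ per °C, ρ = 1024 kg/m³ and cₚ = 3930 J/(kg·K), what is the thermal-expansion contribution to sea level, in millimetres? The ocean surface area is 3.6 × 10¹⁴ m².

61.9 mm

Per unit area: Q = 390×10²¹ / (3.6×10¹⁴) ≈ 1.083×10⁹ J/m²
Δh = αQ/(ρcₚ) = 2.3×10⁻⁴ × 1.083×10⁹ / (1024 × 3930) ≈ 0.061896 m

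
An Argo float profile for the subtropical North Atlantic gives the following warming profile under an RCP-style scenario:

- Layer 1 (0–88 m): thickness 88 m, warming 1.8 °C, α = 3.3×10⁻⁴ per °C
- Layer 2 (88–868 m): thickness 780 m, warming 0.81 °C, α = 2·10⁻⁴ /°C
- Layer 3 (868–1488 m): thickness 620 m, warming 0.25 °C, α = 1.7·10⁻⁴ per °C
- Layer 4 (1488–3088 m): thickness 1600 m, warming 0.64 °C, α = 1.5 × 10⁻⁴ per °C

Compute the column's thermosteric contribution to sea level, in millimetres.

360 mm

Layer 1: 3.3×10⁻⁴ × 1.8 × 88 = 0.052272 m
Layer 2: 2×10⁻⁴ × 780 × 0.81 = 0.12636 m
Layer 3: 1.7×10⁻⁴ × 0.25 × 620 = 0.02635 m
1600 × 0.64 × 1.5×10⁻⁴ = 0.15360 m
Δh = 0.052272 + 0.12636 + 0.02635 + 0.15360 = 0.358582 m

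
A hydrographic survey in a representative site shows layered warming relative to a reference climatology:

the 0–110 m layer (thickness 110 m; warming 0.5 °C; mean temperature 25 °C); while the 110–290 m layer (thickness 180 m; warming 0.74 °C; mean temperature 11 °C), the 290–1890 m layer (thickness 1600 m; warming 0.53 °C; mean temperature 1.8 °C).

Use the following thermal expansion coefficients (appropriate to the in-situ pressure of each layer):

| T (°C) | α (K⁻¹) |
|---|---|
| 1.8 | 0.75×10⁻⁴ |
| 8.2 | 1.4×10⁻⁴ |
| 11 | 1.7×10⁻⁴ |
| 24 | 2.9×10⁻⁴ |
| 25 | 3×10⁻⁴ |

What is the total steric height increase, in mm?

about 103 mm

Layer 1 at 25 °C → α = 3×10⁻⁴ K⁻¹
Layer 2 at 11 °C → α = 1.7×10⁻⁴ K⁻¹
Layer 3 at 1.8 °C → α = 0.75×10⁻⁴ K⁻¹
3×10⁻⁴ × 0.5 × 110 = 0.01650 m
110–290 m: 0.74 × 1.7×10⁻⁴ × 180 = 0.022644 m
Layer 3: 0.53 × 1600 × 0.75×10⁻⁴ = 0.06360 m
Δh = 0.01650 + 0.022644 + 0.06360 = 0.102744 m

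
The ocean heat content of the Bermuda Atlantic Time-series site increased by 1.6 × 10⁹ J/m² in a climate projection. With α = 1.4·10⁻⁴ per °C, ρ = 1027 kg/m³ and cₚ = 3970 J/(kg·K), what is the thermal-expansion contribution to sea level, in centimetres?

Δh = αQ/(ρcₚ) = 1.4×10⁻⁴ × 1.6×10⁹ / (1027 × 3970) ≈ 0.05494 m

5.5 cm of thermosteric rise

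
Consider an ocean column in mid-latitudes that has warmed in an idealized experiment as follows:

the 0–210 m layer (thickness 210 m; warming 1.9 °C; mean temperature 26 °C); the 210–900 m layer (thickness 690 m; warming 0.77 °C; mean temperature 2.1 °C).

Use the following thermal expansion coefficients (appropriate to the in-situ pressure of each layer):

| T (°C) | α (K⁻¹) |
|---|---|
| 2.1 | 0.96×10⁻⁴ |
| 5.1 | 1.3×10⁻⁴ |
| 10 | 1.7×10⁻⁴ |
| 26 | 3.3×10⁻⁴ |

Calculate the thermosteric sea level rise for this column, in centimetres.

Layer 1 at 26 °C → α = 3.3×10⁻⁴ K⁻¹
Layer 2 at 2.1 °C → α = 0.96×10⁻⁴ K⁻¹
1.9 × 3.3×10⁻⁴ × 210 = 0.13167 m
210–900 m: 0.77 × 0.96×10⁻⁴ × 690 = 0.0510048 m
Δh = 0.13167 + 0.0510048 = 0.1826748 m

18.3 cm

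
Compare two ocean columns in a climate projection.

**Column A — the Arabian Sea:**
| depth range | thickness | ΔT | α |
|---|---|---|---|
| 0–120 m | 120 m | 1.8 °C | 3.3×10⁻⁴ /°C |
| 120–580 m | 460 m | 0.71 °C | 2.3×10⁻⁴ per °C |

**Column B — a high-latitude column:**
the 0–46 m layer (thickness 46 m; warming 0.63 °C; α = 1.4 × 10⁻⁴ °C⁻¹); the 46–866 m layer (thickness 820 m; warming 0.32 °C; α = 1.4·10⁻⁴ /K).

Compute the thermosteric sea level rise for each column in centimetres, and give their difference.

A Layer 1: 1.8 × 120 × 3.3×10⁻⁴ = 0.07128 m
A 120–580 m: 2.3×10⁻⁴ × 0.71 × 460 = 0.075118 m
A total: 0.146398 m
B Layer 1: 1.4×10⁻⁴ × 46 × 0.63 = 0.0040572 m
B 46–866 m: 820 × 1.4×10⁻⁴ × 0.32 = 0.036736 m
B total: 0.0407932 m
Difference: 0.146398 − 0.0407932 = 0.1056048 m

A: 15 cm; B: 4.1 cm; difference 11 cm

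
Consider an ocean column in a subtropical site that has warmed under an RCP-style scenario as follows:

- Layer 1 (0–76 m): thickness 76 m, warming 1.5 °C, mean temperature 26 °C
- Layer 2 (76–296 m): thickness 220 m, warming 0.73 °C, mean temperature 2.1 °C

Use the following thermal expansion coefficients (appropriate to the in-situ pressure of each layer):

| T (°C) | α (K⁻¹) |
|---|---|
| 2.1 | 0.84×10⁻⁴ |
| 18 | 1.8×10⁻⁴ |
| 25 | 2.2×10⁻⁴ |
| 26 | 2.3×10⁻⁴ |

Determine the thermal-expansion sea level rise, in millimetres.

Layer 1 at 26 °C → α = 2.3×10⁻⁴ K⁻¹
Layer 2 at 2.1 °C → α = 0.84×10⁻⁴ K⁻¹
2.3×10⁻⁴ × 1.5 × 76 = 0.02622 m
Layer 2: 0.84×10⁻⁴ × 220 × 0.73 = 0.0134904 m
Δh = 0.02622 + 0.0134904 = 0.0397104 m ≈ 39.7 mm

Δh = 39.7 mm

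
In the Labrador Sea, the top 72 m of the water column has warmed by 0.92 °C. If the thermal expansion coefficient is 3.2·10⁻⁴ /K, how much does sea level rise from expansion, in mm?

Δh ≈ 21.2 mm

Δh = αΔT·H = 3.2×10⁻⁴ × 0.92 × 72 = 0.0211968 m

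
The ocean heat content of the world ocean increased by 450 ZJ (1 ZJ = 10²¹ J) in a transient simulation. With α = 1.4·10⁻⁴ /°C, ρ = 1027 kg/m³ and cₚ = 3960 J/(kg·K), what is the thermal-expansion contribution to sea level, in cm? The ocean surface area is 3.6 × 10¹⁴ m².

Per unit area: Q = 450×10²¹ / (3.6×10¹⁴) = 1.25×10⁹ J/m²
Δh = αQ/(ρcₚ) = 1.4×10⁻⁴ × 1.25×10⁹ / (1027 × 3960) ≈ 0.04303 m

Δh = 4.3 cm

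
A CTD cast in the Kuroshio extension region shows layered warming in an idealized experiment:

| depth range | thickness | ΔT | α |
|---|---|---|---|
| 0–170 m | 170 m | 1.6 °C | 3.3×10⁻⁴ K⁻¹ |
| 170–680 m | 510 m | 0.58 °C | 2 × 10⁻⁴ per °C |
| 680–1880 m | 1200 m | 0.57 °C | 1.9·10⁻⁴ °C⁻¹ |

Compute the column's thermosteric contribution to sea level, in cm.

Layer 1: 170 × 1.6 × 3.3×10⁻⁴ = 0.08976 m
Layer 2: 510 × 0.58 × 2×10⁻⁴ = 0.05916 m
0.57 × 1200 × 1.9×10⁻⁴ = 0.12996 m
Δh = 0.08976 + 0.05916 + 0.12996 = 0.27888 m ≈ 27.9 cm

27.9 cm of thermosteric rise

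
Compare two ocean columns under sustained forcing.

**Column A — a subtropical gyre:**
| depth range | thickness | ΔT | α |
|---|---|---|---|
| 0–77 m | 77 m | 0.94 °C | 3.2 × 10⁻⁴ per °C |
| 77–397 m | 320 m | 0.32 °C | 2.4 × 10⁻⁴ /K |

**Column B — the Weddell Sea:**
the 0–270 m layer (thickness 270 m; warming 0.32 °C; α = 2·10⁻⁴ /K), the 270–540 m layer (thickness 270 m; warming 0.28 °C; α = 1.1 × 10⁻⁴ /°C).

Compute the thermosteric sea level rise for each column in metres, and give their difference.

Δh_A ≈ 0.048 m, Δh_B ≈ 0.026 m; difference ≈ 0.022 m

A Layer 1: 0.94 × 3.2×10⁻⁴ × 77 = 0.0231616 m
A Layer 2: 320 × 2.4×10⁻⁴ × 0.32 = 0.024576 m
A total: 0.0477376 m
B 270 × 0.32 × 2×10⁻⁴ = 0.01728 m
B 1.1×10⁻⁴ × 270 × 0.28 = 0.008316 m
B total: 0.025596 m
Difference: 0.0477376 − 0.025596 = 0.0221416 m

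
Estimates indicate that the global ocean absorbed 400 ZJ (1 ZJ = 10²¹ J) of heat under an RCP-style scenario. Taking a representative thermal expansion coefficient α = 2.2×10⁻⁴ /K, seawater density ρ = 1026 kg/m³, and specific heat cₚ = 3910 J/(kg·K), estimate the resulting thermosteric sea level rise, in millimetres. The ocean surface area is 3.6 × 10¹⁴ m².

Per unit area: Q = 400×10²¹ / (3.6×10¹⁴) ≈ 1.111×10⁹ J/m²
Δh = αQ/(ρcₚ) = 2.2×10⁻⁴ × 1.111×10⁹ / (1026 × 3910) ≈ 0.060927 m

about 61 mm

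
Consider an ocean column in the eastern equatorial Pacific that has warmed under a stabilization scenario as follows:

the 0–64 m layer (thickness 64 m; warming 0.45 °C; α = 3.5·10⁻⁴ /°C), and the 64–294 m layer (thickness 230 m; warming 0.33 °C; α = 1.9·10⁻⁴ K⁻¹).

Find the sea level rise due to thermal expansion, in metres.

Layer 1: 0.45 × 3.5×10⁻⁴ × 64 = 0.01008 m
1.9×10⁻⁴ × 0.33 × 230 = 0.014421 m
Δh = 0.01008 + 0.014421 = 0.024501 m

0.0245 m of thermosteric rise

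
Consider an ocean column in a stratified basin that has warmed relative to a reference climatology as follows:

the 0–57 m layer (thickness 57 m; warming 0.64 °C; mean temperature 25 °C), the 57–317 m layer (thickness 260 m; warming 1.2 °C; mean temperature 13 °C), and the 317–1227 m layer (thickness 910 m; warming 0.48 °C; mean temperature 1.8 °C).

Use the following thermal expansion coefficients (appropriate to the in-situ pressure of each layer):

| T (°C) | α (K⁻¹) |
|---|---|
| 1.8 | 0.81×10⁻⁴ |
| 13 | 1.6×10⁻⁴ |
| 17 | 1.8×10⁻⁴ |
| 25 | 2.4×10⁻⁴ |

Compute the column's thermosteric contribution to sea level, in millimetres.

Layer 1 at 25 °C → α = 2.4×10⁻⁴ K⁻¹
Layer 2 at 13 °C → α = 1.6×10⁻⁴ K⁻¹
Layer 3 at 1.8 °C → α = 0.81×10⁻⁴ K⁻¹
57 × 0.64 × 2.4×10⁻⁴ = 0.0087552 m
Layer 2: 1.6×10⁻⁴ × 260 × 1.2 = 0.04992 m
317–1227 m: 0.48 × 0.81×10⁻⁴ × 910 = 0.0353808 m
Δh = 0.0087552 + 0.04992 + 0.0353808 = 0.094056 m

94.1 mm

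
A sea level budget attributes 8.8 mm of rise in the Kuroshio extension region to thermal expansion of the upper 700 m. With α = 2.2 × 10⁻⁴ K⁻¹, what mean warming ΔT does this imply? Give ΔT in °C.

ΔT = Δh/(αH) = 0.0088 / (2.2×10⁻⁴ × 700) ≈ 0.05714 °C

about 0.0571 °C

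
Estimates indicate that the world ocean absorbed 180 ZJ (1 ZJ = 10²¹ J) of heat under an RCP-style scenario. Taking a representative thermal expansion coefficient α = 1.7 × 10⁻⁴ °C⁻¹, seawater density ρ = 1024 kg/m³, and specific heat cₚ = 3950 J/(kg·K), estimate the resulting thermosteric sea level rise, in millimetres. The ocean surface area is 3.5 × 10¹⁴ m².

Per unit area: Q = 180×10²¹ / (3.5×10¹⁴) ≈ 5.143×10⁸ J/m²
Δh = αQ/(ρcₚ) = 1.7×10⁻⁴ × 5.143×10⁸ / (1024 × 3950) ≈ 0.021616 m

21.6 mm of thermosteric rise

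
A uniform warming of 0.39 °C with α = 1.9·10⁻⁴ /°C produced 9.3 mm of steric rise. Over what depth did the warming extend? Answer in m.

H = Δh/(αΔT) = 0.0093 / (1.9×10⁻⁴ × 0.39) ≈ 125.5 m

about 130 m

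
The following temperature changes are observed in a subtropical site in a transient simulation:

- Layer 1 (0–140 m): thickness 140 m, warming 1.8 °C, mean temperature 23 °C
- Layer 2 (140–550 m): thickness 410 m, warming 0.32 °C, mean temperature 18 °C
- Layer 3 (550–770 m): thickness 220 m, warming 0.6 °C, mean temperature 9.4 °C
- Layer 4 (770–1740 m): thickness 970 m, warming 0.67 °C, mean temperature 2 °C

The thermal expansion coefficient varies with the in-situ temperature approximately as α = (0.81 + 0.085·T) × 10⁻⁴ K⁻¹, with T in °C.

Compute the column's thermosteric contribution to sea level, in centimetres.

about 18.5 cm

Layer 1: α = (0.81 + 0.085×23)×10⁻⁴ = 2.765×10⁻⁴ K⁻¹
Layer 2: α = (0.81 + 0.085×18)×10⁻⁴ = 2.34×10⁻⁴ K⁻¹
Layer 3: α = (0.81 + 0.085×9.4)×10⁻⁴ = 1.609×10⁻⁴ K⁻¹
Layer 4: α = (0.81 + 0.085×2)×10⁻⁴ = 0.98×10⁻⁴ K⁻¹
0–140 m: 140 × 1.8 × 2.765×10⁻⁴ = 0.069678 m
0.32 × 2.34×10⁻⁴ × 410 = 0.0307008 m
550–770 m: 0.6 × 1.609×10⁻⁴ × 220 = 0.0212388 m
Layer 4: 0.67 × 970 × 0.98×10⁻⁴ = 0.0636902 m
Δh = 0.069678 + 0.0307008 + 0.0212388 + 0.0636902 = 0.1853078 m ≈ 18.5 cm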